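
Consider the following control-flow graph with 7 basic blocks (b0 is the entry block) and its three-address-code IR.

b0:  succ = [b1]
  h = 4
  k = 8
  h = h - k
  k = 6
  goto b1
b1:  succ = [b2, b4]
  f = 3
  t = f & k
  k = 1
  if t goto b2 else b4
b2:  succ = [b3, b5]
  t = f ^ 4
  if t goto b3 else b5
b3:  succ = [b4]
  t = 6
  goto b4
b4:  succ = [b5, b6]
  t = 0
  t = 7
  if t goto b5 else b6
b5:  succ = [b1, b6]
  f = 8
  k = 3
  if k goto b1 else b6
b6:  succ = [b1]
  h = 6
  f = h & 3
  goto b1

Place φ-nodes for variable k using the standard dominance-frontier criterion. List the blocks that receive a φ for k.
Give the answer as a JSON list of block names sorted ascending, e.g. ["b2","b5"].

idom tree: b1←b0 b2←b1 b3←b2 b4←b1 b5←b1 b6←b1
Dom at joins:
  b1: preds {b0,b5,b6}: {b0} ∩ {b0,b1,b5} ∩ {b0,b1,b6} = {b0}; idom=b0
  b4: preds {b1,b3}: {b0,b1} ∩ {b0,b1,b2,b3} = {b0,b1}; idom=b1
  b5: preds {b2,b4}: {b0,b1,b2} ∩ {b0,b1,b4} = {b0,b1}; idom=b1
  b6: preds {b4,b5}: {b0,b1,b4} ∩ {b0,b1,b5} = {b0,b1}; idom=b1

DF derivation:
  b1←b0: walk · to b0
  b1←b5: walk b5→b1 to b0
  b1←b6: walk b6→b1 to b0
  b4←b1: walk · to b1
  b4←b3: walk b3→b2 to b1
  b5←b2: walk b2 to b1
  b5←b4: walk b4 to b1
  b6←b4: walk b4 to b1
  b6←b5: walk b5 to b1
  b0: DF=∅
  b1: DF={b1}
  b2: DF={b4,b5}
  b3: DF={b4}
  b4: DF={b5,b6}
  b5: DF={b1,b6}
  b6: DF={b1}

φ for k: defs {b0,b1,b5}
  DF⁺ = {b1,b6}

Answer: ["b1", "b6"]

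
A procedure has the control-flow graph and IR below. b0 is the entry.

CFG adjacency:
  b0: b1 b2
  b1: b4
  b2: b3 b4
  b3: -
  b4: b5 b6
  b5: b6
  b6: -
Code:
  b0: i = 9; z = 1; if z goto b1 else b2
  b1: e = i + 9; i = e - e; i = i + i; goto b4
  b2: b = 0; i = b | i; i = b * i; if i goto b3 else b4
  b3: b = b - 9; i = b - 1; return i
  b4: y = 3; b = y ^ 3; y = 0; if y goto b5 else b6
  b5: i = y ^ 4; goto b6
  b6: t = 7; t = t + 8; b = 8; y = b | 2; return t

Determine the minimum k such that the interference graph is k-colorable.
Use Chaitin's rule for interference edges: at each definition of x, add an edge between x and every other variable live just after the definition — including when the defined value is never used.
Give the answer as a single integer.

Per-block:
  b0: {i,z} / ∅
  b1: {e,i} / {i}
  b2: {b,i} / {i}
  b3: {b,i} / {b}
  b4: {b,y} / ∅
  b5: {i} / {y}
  b6: {b,t,y} / ∅

Liveness:
  b0 li=∅ lo={i}
  b1 li={i} lo=∅
  b2 li={i} lo={b}
  b3 li={b} lo=∅
  b4 li=∅ lo={y}
  b5 li={y} lo=∅
  b6 li=∅ lo=∅

Interference:
  b↔{i,t}
  e↔∅
  i↔{b,z}
  t↔{b,y}
  y↔{t}
  z↔{i}

Colouring:
  {b,i} pairwise interfere (2-clique) ⇒ χ ≥ 2
  2-colouring: c0={b,e,y,z}  c1={i,t}
  χ = 2

Answer: 2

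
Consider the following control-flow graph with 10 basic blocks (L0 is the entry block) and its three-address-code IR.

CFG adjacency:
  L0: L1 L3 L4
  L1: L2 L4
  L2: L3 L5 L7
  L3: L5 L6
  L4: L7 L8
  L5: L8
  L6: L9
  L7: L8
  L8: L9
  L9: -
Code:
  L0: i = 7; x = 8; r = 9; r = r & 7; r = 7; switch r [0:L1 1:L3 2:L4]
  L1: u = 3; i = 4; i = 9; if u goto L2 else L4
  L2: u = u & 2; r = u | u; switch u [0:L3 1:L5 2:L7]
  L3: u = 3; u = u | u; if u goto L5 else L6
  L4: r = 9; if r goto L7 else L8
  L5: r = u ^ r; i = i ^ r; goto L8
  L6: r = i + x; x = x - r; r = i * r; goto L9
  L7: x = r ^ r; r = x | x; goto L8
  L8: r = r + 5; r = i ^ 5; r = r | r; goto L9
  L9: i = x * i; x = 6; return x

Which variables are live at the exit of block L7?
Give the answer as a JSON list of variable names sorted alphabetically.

Per-block:
  L0: {i,r,x} / ∅
  L1: {i,u} / ∅
  L2: {r,u} / {u}
  L3: {u} / ∅
  L4: {r} / ∅
  L5: {i,r} / {i,r,u}
  L6: {r,x} / {i,x}
  L7: {r,x} / {r}
  L8: {r} / {i,r}
  L9: {i,x} / {i,x}

Backward fixpoint:
  L0: in=∅ out={i,r,x}
  L1: in={x} out={i,u,x}
  L2: in={i,u,x} out={i,r,u,x}
  L3: in={i,r,x} out={i,r,u,x}
  L4: in={i,x} out={i,r,x}
  L5: in={i,r,u,x} out={i,r,x}
  L6: in={i,x} out={i,x}
  L7: in={i,r} out={i,r,x}
  L8: in={i,r,x} out={i,x}
  L9: in={i,x} out=∅

live-out(L7) = ["i", "r", "x"]

Answer: ["i", "r", "x"]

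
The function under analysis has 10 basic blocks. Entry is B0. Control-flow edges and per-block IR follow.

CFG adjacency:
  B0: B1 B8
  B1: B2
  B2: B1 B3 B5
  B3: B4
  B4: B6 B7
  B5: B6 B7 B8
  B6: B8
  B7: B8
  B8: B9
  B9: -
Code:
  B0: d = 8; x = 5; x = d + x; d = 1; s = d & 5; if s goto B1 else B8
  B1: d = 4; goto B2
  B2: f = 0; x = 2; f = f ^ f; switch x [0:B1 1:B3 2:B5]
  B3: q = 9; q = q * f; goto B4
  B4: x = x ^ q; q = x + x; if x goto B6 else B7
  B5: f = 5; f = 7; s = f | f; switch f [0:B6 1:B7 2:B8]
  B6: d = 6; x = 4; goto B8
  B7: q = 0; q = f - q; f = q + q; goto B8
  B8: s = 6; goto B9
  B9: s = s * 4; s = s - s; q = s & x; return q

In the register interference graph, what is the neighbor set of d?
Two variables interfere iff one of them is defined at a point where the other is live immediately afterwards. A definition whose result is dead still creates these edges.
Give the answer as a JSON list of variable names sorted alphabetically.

Answer: ["x"]

Working:
def/use:
  B0 def {d,s,x} use ∅
  B1 def {d} use ∅
  B2 def {f,x} use ∅
  B3 def {q} use {f}
  B4 def {q,x} use {q,x}
  B5 def {f,s} use ∅
  B6 def {d,x} use ∅
  B7 def {f,q} use {f}
  B8 def {s} use ∅
  B9 def {q,s} use {s,x}

Live sets:
  B0: in=∅ out={x}
  B1: in=∅ out=∅
  B2: in=∅ out={f,x}
  B3: in={f,x} out={f,q,x}
  B4: in={f,q,x} out={f,x}
  B5: in={x} out={f,x}
  B6: in=∅ out={x}
  B7: in={f,x} out={x}
  B8: in={x} out={s,x}
  B9: in={s,x} out=∅

Interfere edges:
  d↔{x}
  f↔{q,s,x}
  q↔{f,x}
  s↔{f,x}
  x↔{d,f,q,s}

N(d) = ["x"]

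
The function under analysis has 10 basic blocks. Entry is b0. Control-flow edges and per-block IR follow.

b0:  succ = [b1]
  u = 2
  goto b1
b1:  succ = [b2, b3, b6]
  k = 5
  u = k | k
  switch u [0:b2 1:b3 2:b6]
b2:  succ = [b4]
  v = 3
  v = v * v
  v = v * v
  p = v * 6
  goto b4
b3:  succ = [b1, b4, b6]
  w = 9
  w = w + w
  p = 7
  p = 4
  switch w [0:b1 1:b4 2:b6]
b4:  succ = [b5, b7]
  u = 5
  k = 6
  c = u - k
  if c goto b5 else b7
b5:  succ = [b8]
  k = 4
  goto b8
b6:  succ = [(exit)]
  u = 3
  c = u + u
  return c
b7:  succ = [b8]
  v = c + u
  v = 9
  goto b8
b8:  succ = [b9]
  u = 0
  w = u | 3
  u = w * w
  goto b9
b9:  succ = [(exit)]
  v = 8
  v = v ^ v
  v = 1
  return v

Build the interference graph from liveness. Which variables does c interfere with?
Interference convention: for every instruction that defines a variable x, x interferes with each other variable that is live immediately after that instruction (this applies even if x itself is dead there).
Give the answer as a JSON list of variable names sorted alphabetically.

def/use:
  b0: def={u} ue=∅
  b1: def={k,u} ue=∅
  b2: def={p,v} ue=∅
  b3: def={p,w} ue=∅
  b4: def={c,k,u} ue=∅
  b5: def={k} ue=∅
  b6: def={c,u} ue=∅
  b7: def={v} ue={c,u}
  b8: def={u,w} ue=∅
  b9: def={v} ue=∅

Backward fixpoint:
  live b0: ∅→∅
  live b1: ∅→∅
  live b2: ∅→∅
  live b3: ∅→∅
  live b4: ∅→{c,u}
  live b5: ∅→∅
  live b6: ∅→∅
  live b7: {c,u}→∅
  live b8: ∅→∅
  live b9: ∅→∅

Interfere edges:
  c↔{u}
  k↔{u}
  p↔{w}
  u↔{c,k}
  v↔∅
  w↔{p}

N(c) = ["u"]

Answer: ["u"]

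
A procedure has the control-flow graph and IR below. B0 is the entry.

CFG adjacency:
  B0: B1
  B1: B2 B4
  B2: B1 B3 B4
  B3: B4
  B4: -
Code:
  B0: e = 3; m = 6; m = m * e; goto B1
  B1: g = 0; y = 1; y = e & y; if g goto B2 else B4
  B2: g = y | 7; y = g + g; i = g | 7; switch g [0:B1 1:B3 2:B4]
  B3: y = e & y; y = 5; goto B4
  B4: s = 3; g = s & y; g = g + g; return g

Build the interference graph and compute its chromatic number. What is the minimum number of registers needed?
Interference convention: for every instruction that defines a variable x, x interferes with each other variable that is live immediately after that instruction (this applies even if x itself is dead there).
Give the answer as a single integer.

Answer: 4

Derivation:
Per-block:
  B0: def={e,m} ue=∅
  B1: def={g,y} ue={e}
  B2: def={g,i,y} ue={y}
  B3: def={y} ue={e,y}
  B4: def={g,s} ue={y}

Liveness:
  B0 li=∅ lo={e}
  B1 li={e} lo={e,y}
  B2 li={e,y} lo={e,y}
  B3 li={e,y} lo={y}
  B4 li={y} lo=∅

Interfere edges:
  e↔{g,i,m,y}
  g↔{e,i,y}
  i↔{e,g,y}
  m↔{e}
  s↔{y}
  y↔{e,g,i,s}

Colouring:
  lower bound: {e,g,i,y} mutually conflict ⇒ χ ≥ 4
  4-colouring: r0={e,s}  r1={m,y}  r2={g}  r3={i}
  χ = 4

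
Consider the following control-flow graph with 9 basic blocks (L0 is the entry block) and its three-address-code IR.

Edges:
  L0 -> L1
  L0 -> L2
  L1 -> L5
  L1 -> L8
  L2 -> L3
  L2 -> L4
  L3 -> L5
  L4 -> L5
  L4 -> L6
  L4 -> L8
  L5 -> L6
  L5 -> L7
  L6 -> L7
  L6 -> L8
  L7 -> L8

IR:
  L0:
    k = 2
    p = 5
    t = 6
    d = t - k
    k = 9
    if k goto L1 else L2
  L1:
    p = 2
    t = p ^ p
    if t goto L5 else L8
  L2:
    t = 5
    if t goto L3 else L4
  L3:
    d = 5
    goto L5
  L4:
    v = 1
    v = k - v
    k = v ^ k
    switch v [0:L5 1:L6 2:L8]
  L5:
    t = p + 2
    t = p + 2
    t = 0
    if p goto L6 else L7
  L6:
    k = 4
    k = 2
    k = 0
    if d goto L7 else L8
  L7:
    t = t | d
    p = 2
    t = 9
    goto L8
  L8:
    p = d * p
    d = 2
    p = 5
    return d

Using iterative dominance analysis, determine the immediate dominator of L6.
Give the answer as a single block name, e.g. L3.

Answer: L0

Working:
idom tree: L1←L0 L2←L0 L3←L2 L4←L2 L5←L0 L6←L0 L7←L0 L8←L0
Dom∩ at merges:
  L5: preds {L1,L3,L4}: {L0,L1} ∩ {L0,L2,L3} ∩ {L0,L2,L4} = {L0}; idom=L0
  L6: preds {L4,L5}: {L0,L2,L4} ∩ {L0,L5} = {L0}; idom=L0
  L7: preds {L5,L6}: {L0,L5} ∩ {L0,L6} = {L0}; idom=L0
  L8: preds {L1,L4,L6,L7}: {L0,L1} ∩ {L0,L2,L4} ∩ {L0,L6} ∩ {L0,L7} = {L0}; idom=L0

idom(L6) = L0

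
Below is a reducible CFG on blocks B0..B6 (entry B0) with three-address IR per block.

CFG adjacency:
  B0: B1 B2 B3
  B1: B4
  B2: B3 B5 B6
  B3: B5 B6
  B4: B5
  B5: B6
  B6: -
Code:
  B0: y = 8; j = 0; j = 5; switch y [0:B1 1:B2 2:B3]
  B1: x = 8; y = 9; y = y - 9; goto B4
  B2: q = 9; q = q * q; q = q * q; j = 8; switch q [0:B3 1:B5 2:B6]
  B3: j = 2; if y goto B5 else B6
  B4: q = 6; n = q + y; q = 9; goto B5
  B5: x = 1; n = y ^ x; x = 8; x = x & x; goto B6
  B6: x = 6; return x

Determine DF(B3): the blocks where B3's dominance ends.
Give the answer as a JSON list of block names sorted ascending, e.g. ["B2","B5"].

idom tree: B1←B0 B2←B0 B3←B0 B4←B1 B5←B0 B6←B0
Dom at joins:
  B3: preds {B0,B2}: {B0} ∩ {B0,B2} = {B0}; idom=B0
  B5: preds {B2,B3,B4}: {B0,B2} ∩ {B0,B3} ∩ {B0,B1,B4} = {B0}; idom=B0
  B6: preds {B2,B3,B5}: {B0,B2} ∩ {B0,B3} ∩ {B0,B5} = {B0}; idom=B0

DF derivation:
  B3←B0: walk · to B0
  B3←B2: walk B2 to B0
  B5←B2: walk B2 to B0
  B5←B3: walk B3 to B0
  B5←B4: walk B4→B1 to B0
  B6←B2: walk B2 to B0
  B6←B3: walk B3 to B0
  B6←B5: walk B5 to B0
  B0 → ∅
  B1 → {B5}
  B2 → {B3,B5,B6}
  B3 → {B5,B6}
  B4 → {B5}
  B5 → {B6}
  B6 → ∅

DF(B3) = ["B5", "B6"]

Answer: ["B5", "B6"]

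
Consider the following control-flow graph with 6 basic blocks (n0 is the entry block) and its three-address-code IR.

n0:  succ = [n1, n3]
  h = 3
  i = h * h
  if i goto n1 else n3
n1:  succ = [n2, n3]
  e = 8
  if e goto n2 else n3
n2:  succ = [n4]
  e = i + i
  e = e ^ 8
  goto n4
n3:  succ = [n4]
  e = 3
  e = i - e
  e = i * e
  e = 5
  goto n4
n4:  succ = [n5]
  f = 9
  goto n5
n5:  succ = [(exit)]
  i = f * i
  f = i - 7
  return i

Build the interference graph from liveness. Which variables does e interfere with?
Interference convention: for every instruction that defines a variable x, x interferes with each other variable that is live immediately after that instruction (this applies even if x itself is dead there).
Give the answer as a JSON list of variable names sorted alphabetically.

def/use:
  n0 def {h,i} use ∅
  n1 def {e} use ∅
  n2 def {e} use {i}
  n3 def {e} use {i}
  n4 def {f} use ∅
  n5 def {f,i} use {f,i}

Backward fixpoint:
  live n0: ∅→{i}
  live n1: {i}→{i}
  live n2: {i}→{i}
  live n3: {i}→{i}
  live n4: {i}→{f,i}
  live n5: {f,i}→∅

Conflict graph:
  e↔{i}
  f↔{i}
  h↔∅
  i↔{e,f}

N(e) = ["i"]

Answer: ["i"]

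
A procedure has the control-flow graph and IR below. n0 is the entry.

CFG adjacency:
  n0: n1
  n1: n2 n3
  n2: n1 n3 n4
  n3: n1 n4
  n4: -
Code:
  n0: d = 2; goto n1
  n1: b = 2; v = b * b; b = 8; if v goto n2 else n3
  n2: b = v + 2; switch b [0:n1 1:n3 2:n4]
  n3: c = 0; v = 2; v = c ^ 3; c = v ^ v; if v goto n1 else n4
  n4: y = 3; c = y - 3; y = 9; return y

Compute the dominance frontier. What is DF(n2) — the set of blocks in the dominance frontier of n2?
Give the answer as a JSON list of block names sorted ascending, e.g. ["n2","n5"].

idom tree: n1←n0 n2←n1 n3←n1 n4←n1
Dom at joins:
  n1: preds {n0,n2,n3}: {n0} ∩ {n0,n1,n2} ∩ {n0,n1,n3} = {n0}; idom=n0
  n3: preds {n1,n2}: {n0,n1} ∩ {n0,n1,n2} = {n0,n1}; idom=n1
  n4: preds {n2,n3}: {n0,n1,n2} ∩ {n0,n1,n3} = {n0,n1}; idom=n1

DF walk-up:
  n1←n0: walk · to n0
  n1←n2: walk n2→n1 to n0
  n1←n3: walk n3→n1 to n0
  n3←n1: walk · to n1
  n3←n2: walk n2 to n1
  n4←n2: walk n2 to n1
  n4←n3: walk n3 to n1
  n0 → ∅
  n1 → {n1}
  n2 → {n1,n3,n4}
  n3 → {n1,n4}
  n4 → ∅

DF(n2) = ["n1", "n3", "n4"]

Answer: ["n1", "n3", "n4"]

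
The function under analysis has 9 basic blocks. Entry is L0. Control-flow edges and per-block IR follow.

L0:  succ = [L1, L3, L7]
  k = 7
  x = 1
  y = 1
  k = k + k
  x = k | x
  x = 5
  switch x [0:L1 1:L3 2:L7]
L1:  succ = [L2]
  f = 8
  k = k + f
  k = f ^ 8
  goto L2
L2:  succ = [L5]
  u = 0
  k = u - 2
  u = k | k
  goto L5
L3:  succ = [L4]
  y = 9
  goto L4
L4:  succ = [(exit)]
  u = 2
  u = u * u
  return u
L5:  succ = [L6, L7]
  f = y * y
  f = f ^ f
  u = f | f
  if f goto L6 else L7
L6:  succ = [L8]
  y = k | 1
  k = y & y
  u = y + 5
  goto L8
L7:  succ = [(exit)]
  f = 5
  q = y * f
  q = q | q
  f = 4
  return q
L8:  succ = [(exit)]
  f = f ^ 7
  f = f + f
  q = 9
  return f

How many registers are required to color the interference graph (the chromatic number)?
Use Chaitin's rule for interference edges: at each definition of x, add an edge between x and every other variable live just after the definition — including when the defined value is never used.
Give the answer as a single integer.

Answer: 4

Analysis:
Block summaries:
  L0: def={k,x,y} ue=∅
  L1: def={f,k} ue={k}
  L2: def={k,u} ue=∅
  L3: def={y} ue=∅
  L4: def={u} ue=∅
  L5: def={f,u} ue={y}
  L6: def={k,u,y} ue={k}
  L7: def={f,q} ue={y}
  L8: def={f,q} ue={f}

Liveness:
  L0 li=∅ lo={k,y}
  L1 li={k,y} lo={y}
  L2 li={y} lo={k,y}
  L3 li=∅ lo=∅
  L4 li=∅ lo=∅
  L5 li={k,y} lo={f,k,y}
  L6 li={f,k} lo={f}
  L7 li={y} lo=∅
  L8 li={f} lo=∅

Interfere edges:
  f↔{k,q,u,y}
  k↔{f,u,x,y}
  q↔{f}
  u↔{f,k,y}
  x↔{k,y}
  y↔{f,k,u,x}

Colouring:
  lower bound: {f,k,u,y} mutually conflict ⇒ χ ≥ 4
  assign f→r0 k→r1 q→r1 u→r3 x→r0 y→r2 — no edge inside a register ⇒ χ ≤ 4
  χ = 4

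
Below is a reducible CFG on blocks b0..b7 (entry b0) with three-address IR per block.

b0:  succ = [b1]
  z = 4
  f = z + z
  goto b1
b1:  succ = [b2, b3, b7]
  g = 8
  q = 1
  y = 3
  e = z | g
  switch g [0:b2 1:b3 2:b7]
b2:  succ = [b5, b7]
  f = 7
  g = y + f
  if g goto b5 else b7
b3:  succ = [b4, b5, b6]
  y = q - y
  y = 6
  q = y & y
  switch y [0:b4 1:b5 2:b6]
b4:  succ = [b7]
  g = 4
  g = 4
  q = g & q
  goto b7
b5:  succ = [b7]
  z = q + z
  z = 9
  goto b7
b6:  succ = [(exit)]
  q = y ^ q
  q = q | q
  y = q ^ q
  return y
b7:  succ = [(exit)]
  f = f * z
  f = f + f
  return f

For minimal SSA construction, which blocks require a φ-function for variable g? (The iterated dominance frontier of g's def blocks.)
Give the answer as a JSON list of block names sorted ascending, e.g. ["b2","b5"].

Answer: ["b5", "b7"]

Working:
idom tree: b1←b0 b2←b1 b3←b1 b4←b3 b5←b1 b6←b3 b7←b1
Dom at joins:
  b5: preds {b2,b3}: {b0,b1,b2} ∩ {b0,b1,b3} = {b0,b1}; idom=b1
  b7: preds {b1,b2,b4,b5}: {b0,b1} ∩ {b0,b1,b2} ∩ {b0,b1,b3,b4} ∩ {b0,b1,b5} = {b0,b1}; idom=b1

Frontier:
  join b5 pred b2: b2 stop@b1
  join b5 pred b3: b3 stop@b1
  join b7 pred b1: · stop@b1
  join b7 pred b2: b2 stop@b1
  join b7 pred b4: b4→b3 stop@b1
  join b7 pred b5: b5 stop@b1
  b0: DF=∅
  b1: DF=∅
  b2: DF={b5,b7}
  b3: DF={b5,b7}
  b4: DF={b7}
  b5: DF={b7}
  b6: DF=∅
  b7: DF=∅

φ for g: defs {b1,b2,b4}
  DF⁺ = {b5,b7}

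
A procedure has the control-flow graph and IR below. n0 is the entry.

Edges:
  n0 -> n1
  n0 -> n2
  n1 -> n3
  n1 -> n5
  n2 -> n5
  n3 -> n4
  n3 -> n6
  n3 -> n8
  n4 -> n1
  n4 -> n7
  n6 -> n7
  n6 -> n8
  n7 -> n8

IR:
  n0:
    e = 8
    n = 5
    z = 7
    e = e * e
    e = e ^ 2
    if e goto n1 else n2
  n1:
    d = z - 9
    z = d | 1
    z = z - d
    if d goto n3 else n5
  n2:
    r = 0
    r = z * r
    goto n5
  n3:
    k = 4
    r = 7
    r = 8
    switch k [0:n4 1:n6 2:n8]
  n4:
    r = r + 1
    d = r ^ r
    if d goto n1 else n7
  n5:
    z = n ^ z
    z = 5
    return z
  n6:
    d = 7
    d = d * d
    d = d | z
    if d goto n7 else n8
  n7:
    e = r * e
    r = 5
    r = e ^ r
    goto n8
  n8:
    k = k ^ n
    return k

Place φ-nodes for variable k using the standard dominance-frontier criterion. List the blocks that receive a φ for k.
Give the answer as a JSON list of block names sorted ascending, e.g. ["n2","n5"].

idom tree: n1←n0 n2←n0 n3←n1 n4←n3 n5←n0 n6←n3 n7←n3 n8←n3
Dom∩ at merges:
  n1: preds {n0,n4}: {n0} ∩ {n0,n1,n3,n4} = {n0}; idom=n0
  n5: preds {n1,n2}: {n0,n1} ∩ {n0,n2} = {n0}; idom=n0
  n7: preds {n4,n6}: {n0,n1,n3,n4} ∩ {n0,n1,n3,n6} = {n0,n1,n3}; idom=n3
  n8: preds {n3,n6,n7}: {n0,n1,n3} ∩ {n0,n1,n3,n6} ∩ {n0,n1,n3,n7} = {n0,n1,n3}; idom=n3

DF walk-up:
  join n1 pred n0: · stop@n0
  join n1 pred n4: n4→n3→n1 stop@n0
  join n5 pred n1: n1 stop@n0
  join n5 pred n2: n2 stop@n0
  join n7 pred n4: n4 stop@n3
  join n7 pred n6: n6 stop@n3
  join n8 pred n3: · stop@n3
  join n8 pred n6: n6 stop@n3
  join n8 pred n7: n7 stop@n3
  n0 → ∅
  n1 → {n1,n5}
  n2 → {n5}
  n3 → {n1}
  n4 → {n1,n7}
  n5 → ∅
  n6 → {n7,n8}
  n7 → {n8}
  n8 → ∅

φ for k: defs {n3,n8}
  DF⁺ = {n1,n5}

Answer: ["n1", "n5"]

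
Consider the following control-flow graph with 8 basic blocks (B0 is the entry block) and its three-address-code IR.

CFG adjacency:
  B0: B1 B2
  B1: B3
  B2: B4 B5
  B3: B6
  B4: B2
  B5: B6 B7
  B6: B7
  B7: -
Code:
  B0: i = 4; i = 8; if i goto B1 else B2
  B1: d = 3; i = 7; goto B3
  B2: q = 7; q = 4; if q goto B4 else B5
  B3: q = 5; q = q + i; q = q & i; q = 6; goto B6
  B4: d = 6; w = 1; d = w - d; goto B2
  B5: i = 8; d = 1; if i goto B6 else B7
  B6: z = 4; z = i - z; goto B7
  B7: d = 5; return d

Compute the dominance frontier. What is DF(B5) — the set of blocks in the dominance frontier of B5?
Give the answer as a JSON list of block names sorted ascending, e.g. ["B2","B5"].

idom tree: B1←B0 B2←B0 B3←B1 B4←B2 B5←B2 B6←B0 B7←B0
Dom at joins:
  B2: preds {B0,B4}: {B0} ∩ {B0,B2,B4} = {B0}; idom=B0
  B6: preds {B3,B5}: {B0,B1,B3} ∩ {B0,B2,B5} = {B0}; idom=B0
  B7: preds {B5,B6}: {B0,B2,B5} ∩ {B0,B6} = {B0}; idom=B0

DF derivation:
  join B2 pred B0: · stop@B0
  join B2 pred B4: B4→B2 stop@B0
  join B6 pred B3: B3→B1 stop@B0
  join B6 pred B5: B5→B2 stop@B0
  join B7 pred B5: B5→B2 stop@B0
  join B7 pred B6: B6 stop@B0
  B0 → ∅
  B1 → {B6}
  B2 → {B2,B6,B7}
  B3 → {B6}
  B4 → {B2}
  B5 → {B6,B7}
  B6 → {B7}
  B7 → ∅

DF(B5) = ["B6", "B7"]

Answer: ["B6", "B7"]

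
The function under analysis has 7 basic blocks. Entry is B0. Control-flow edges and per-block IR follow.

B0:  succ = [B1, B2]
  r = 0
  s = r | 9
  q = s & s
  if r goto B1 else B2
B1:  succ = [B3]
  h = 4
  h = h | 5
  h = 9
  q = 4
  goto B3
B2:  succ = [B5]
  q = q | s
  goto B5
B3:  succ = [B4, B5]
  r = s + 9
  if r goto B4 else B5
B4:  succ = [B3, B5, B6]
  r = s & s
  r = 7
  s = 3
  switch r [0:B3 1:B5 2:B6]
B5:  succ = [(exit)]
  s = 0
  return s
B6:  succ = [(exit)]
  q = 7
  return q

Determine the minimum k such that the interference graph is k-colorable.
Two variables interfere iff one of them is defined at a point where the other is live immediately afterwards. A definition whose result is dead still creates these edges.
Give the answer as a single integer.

Answer: 3

Derivation:
def/use:
  B0: {q,r,s} / ∅
  B1: {h,q} / ∅
  B2: {q} / {q,s}
  B3: {r} / {s}
  B4: {r,s} / {s}
  B5: {s} / ∅
  B6: {q} / ∅

Liveness:
  live B0: ∅→{q,s}
  live B1: {s}→{s}
  live B2: {q,s}→∅
  live B3: {s}→{s}
  live B4: {s}→{s}
  live B5: ∅→∅
  live B6: ∅→∅

Interfere edges:
  h: {s}
  q: {r,s}
  r: {q,s}
  s: {h,q,r}

Colouring:
  {q,r,s} pairwise interfere (3-clique) ⇒ χ ≥ 3
  assign h→R1 q→R1 r→R2 s→R0 — no edge inside a register ⇒ χ ≤ 3
  χ = 3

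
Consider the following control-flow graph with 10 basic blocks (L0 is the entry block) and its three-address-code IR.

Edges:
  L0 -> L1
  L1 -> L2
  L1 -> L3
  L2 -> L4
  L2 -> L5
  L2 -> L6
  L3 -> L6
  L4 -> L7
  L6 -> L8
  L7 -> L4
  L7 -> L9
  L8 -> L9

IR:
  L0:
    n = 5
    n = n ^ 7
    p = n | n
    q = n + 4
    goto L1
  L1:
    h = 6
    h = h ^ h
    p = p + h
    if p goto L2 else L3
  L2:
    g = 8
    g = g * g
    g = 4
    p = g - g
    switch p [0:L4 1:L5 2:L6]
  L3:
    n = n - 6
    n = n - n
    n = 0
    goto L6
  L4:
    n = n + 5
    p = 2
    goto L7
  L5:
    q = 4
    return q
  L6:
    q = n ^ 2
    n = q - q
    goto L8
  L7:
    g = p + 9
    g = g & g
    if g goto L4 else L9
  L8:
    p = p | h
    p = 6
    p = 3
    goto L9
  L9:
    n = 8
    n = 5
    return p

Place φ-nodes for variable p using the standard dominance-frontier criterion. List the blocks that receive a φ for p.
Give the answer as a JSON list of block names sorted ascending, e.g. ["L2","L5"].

Answer: ["L4", "L6", "L9"]

Derivation:
idom tree: L1←L0 L2←L1 L3←L1 L4←L2 L5←L2 L6←L1 L7←L4 L8←L6 L9←L1
Dom at joins:
  L4: preds {L2,L7}: {L0,L1,L2} ∩ {L0,L1,L2,L4,L7} = {L0,L1,L2}; idom=L2
  L6: preds {L2,L3}: {L0,L1,L2} ∩ {L0,L1,L3} = {L0,L1}; idom=L1
  L9: preds {L7,L8}: {L0,L1,L2,L4,L7} ∩ {L0,L1,L6,L8} = {L0,L1}; idom=L1

DF walk-up:
  L4←L2: walk · to L2
  L4←L7: walk L7→L4 to L2
  L6←L2: walk L2 to L1
  L6←L3: walk L3 to L1
  L9←L7: walk L7→L4→L2 to L1
  L9←L8: walk L8→L6 to L1
  L0 → ∅
  L1 → ∅
  L2 → {L6,L9}
  L3 → {L6}
  L4 → {L4,L9}
  L5 → ∅
  L6 → {L9}
  L7 → {L4,L9}
  L8 → {L9}
  L9 → ∅

φ for p: defs {L0,L1,L2,L4,L8}
  DF⁺ = {L4,L6,L9}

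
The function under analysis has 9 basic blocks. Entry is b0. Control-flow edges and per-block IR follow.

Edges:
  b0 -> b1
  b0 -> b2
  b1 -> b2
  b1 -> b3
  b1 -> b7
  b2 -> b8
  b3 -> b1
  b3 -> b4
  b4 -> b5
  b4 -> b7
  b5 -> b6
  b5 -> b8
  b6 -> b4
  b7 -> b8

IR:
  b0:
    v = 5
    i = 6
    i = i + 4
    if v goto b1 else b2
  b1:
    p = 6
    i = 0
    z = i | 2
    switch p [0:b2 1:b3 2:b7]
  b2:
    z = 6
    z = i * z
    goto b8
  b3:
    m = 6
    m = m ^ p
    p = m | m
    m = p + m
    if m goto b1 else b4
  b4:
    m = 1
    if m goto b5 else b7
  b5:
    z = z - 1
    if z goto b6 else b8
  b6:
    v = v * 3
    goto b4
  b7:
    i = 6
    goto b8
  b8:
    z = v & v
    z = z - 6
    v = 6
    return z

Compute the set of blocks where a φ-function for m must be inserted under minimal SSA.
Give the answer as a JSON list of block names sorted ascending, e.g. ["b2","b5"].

idom tree: b1←b0 b2←b0 b3←b1 b4←b3 b5←b4 b6←b5 b7←b1 b8←b0
Dom at joins:
  b1: preds {b0,b3}: {b0} ∩ {b0,b1,b3} = {b0}; idom=b0
  b2: preds {b0,b1}: {b0} ∩ {b0,b1} = {b0}; idom=b0
  b4: preds {b3,b6}: {b0,b1,b3} ∩ {b0,b1,b3,b4,b5,b6} = {b0,b1,b3}; idom=b3
  b7: preds {b1,b4}: {b0,b1} ∩ {b0,b1,b3,b4} = {b0,b1}; idom=b1
  b8: preds {b2,b5,b7}: {b0,b2} ∩ {b0,b1,b3,b4,b5} ∩ {b0,b1,b7} = {b0}; idom=b0

Frontier:
  b1←b0: walk · to b0
  b1←b3: walk b3→b1 to b0
  b2←b0: walk · to b0
  b2←b1: walk b1 to b0
  b4←b3: walk · to b3
  b4←b6: walk b6→b5→b4 to b3
  b7←b1: walk · to b1
  b7←b4: walk b4→b3 to b1
  b8←b2: walk b2 to b0
  b8←b5: walk b5→b4→b3→b1 to b0
  b8←b7: walk b7→b1 to b0
  b0 → ∅
  b1 → {b1,b2,b8}
  b2 → {b8}
  b3 → {b1,b7,b8}
  b4 → {b4,b7,b8}
  b5 → {b4,b8}
  b6 → {b4}
  b7 → {b8}
  b8 → ∅

φ for m: defs {b3,b4}
  DF⁺ = {b1,b2,b4,b7,b8}

Answer: ["b1", "b2", "b4", "b7", "b8"]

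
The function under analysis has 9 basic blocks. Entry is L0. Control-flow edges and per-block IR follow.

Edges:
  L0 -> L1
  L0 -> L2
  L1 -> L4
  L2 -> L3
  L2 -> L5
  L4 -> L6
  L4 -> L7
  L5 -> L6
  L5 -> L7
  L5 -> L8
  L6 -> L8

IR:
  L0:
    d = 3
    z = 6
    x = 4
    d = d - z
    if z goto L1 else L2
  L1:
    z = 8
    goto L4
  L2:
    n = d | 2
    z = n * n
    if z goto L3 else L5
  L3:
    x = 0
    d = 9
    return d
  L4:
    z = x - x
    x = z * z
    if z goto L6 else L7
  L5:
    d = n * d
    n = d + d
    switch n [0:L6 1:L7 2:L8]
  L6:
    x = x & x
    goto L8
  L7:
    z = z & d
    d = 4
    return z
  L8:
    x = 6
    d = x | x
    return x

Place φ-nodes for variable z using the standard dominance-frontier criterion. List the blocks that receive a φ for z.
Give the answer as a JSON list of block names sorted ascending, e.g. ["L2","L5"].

idom tree: L1←L0 L2←L0 L3←L2 L4←L1 L5←L2 L6←L0 L7←L0 L8←L0
Dom at joins:
  L6: preds {L4,L5}: {L0,L1,L4} ∩ {L0,L2,L5} = {L0}; idom=L0
  L7: preds {L4,L5}: {L0,L1,L4} ∩ {L0,L2,L5} = {L0}; idom=L0
  L8: preds {L5,L6}: {L0,L2,L5} ∩ {L0,L6} = {L0}; idom=L0

Frontier:
  L6←L4: walk L4→L1 to L0
  L6←L5: walk L5→L2 to L0
  L7←L4: walk L4→L1 to L0
  L7←L5: walk L5→L2 to L0
  L8←L5: walk L5→L2 to L0
  L8←L6: walk L6 to L0
  L0: DF=∅
  L1: DF={L6,L7}
  L2: DF={L6,L7,L8}
  L3: DF=∅
  L4: DF={L6,L7}
  L5: DF={L6,L7,L8}
  L6: DF={L8}
  L7: DF=∅
  L8: DF=∅

φ for z: defs {L0,L1,L2,L4,L7}
  DF⁺ = {L6,L7,L8}

Answer: ["L6", "L7", "L8"]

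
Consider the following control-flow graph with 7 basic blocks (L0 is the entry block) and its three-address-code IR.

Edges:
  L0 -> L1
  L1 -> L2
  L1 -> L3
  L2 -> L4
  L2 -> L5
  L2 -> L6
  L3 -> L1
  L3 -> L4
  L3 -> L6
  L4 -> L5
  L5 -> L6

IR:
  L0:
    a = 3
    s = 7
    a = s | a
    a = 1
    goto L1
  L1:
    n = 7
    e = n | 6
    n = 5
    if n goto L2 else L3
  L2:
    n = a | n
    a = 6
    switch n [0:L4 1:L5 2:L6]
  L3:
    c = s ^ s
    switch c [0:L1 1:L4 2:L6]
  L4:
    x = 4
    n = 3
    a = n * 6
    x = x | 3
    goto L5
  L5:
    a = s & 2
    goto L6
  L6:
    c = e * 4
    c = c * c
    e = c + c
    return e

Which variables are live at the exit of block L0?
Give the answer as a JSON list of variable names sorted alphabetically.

def/use:
  L0: def={a,s} ue=∅
  L1: def={e,n} ue=∅
  L2: def={a,n} ue={a,n}
  L3: def={c} ue={s}
  L4: def={a,n,x} ue=∅
  L5: def={a} ue={s}
  L6: def={c,e} ue={e}

Live sets:
  L0 li=∅ lo={a,s}
  L1 li={a,s} lo={a,e,n,s}
  L2 li={a,e,n,s} lo={e,s}
  L3 li={a,e,s} lo={a,e,s}
  L4 li={e,s} lo={e,s}
  L5 li={e,s} lo={e}
  L6 li={e} lo=∅

live-out(L0) = ["a", "s"]

Answer: ["a", "s"]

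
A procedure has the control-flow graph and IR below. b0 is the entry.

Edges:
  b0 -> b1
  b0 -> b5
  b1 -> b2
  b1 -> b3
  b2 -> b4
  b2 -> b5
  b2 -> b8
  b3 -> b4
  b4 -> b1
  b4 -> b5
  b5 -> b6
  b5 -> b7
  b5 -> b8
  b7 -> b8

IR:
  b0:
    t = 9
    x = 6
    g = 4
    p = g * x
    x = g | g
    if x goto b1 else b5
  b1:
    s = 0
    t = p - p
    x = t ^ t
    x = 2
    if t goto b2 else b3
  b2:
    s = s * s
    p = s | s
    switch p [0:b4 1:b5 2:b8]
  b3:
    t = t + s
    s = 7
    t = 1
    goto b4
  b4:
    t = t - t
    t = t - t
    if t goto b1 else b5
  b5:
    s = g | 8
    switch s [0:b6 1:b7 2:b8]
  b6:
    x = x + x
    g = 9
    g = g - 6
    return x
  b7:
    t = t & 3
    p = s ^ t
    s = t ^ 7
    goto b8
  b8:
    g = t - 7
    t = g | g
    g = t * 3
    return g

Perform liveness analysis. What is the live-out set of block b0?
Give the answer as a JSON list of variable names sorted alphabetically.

Answer: ["g", "p", "t", "x"]

Derivation:
Per-block:
  b0: {g,p,t,x} / ∅
  b1: {s,t,x} / {p}
  b2: {p,s} / {s}
  b3: {s,t} / {s,t}
  b4: {t} / {t}
  b5: {s} / {g}
  b6: {g,x} / {x}
  b7: {p,s,t} / {s,t}
  b8: {g,t} / {t}

Backward fixpoint:
  live b0: ∅→{g,p,t,x}
  live b1: {g,p}→{g,p,s,t,x}
  live b2: {g,s,t,x}→{g,p,t,x}
  live b3: {g,p,s,t,x}→{g,p,t,x}
  live b4: {g,p,t,x}→{g,p,t,x}
  live b5: {g,t,x}→{s,t,x}
  live b6: {x}→∅
  live b7: {s,t}→{t}
  live b8: {t}→∅

live-out(b0) = ["g", "p", "t", "x"]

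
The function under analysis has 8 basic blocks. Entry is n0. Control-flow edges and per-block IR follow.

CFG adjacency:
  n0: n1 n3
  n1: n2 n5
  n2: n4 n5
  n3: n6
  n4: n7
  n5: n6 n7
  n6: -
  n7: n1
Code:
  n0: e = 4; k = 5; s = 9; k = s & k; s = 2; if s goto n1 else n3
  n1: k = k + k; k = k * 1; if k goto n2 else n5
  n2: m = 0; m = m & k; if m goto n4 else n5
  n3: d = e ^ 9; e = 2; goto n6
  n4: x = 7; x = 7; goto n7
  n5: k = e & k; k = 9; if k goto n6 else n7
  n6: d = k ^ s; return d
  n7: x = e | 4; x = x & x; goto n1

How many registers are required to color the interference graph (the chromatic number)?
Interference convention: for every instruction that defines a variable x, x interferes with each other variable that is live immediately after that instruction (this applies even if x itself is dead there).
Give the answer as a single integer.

def/use:
  n0 def {e,k,s} use ∅
  n1 def {k} use {k}
  n2 def {m} use {k}
  n3 def {d,e} use {e}
  n4 def {x} use ∅
  n5 def {k} use {e,k}
  n6 def {d} use {k,s}
  n7 def {x} use {e}

Backward fixpoint:
  live n0: ∅→{e,k,s}
  live n1: {e,k,s}→{e,k,s}
  live n2: {e,k,s}→{e,k,s}
  live n3: {e,k,s}→{k,s}
  live n4: {e,k,s}→{e,k,s}
  live n5: {e,k,s}→{e,k,s}
  live n6: {k,s}→∅
  live n7: {e,k,s}→{e,k,s}

Conflict graph:
  d: {k,s}
  e: {k,m,s,x}
  k: {d,e,m,s,x}
  m: {e,k,s}
  s: {d,e,k,m,x}
  x: {e,k,s}

Chromatic number:
  {e,k,m,s} pairwise interfere (4-clique) ⇒ χ ≥ 4
  4-colouring: c0={k}  c1={s}  c2={d,e}  c3={m,x}
  χ = 4

Answer: 4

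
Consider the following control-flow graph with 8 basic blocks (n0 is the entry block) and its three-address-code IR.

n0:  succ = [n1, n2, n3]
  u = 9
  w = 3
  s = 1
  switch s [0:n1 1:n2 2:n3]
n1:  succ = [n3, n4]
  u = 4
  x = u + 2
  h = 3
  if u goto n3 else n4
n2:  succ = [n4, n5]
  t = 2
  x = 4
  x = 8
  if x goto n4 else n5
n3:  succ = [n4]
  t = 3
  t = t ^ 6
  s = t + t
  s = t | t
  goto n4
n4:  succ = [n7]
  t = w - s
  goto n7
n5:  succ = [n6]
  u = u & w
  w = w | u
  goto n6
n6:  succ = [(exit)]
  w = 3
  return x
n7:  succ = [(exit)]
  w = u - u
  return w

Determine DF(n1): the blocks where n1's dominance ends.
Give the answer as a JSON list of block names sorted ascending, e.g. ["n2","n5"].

Answer: ["n3", "n4"]

Derivation:
idom tree: n1←n0 n2←n0 n3←n0 n4←n0 n5←n2 n6←n5 n7←n4
Dom∩ at merges:
  n3: preds {n0,n1}: {n0} ∩ {n0,n1} = {n0}; idom=n0
  n4: preds {n1,n2,n3}: {n0,n1} ∩ {n0,n2} ∩ {n0,n3} = {n0}; idom=n0

DF walk-up:
  join n3 pred n0: · stop@n0
  join n3 pred n1: n1 stop@n0
  join n4 pred n1: n1 stop@n0
  join n4 pred n2: n2 stop@n0
  join n4 pred n3: n3 stop@n0
  n0: DF=∅
  n1: DF={n3,n4}
  n2: DF={n4}
  n3: DF={n4}
  n4: DF=∅
  n5: DF=∅
  n6: DF=∅
  n7: DF=∅

DF(n1) = ["n3", "n4"]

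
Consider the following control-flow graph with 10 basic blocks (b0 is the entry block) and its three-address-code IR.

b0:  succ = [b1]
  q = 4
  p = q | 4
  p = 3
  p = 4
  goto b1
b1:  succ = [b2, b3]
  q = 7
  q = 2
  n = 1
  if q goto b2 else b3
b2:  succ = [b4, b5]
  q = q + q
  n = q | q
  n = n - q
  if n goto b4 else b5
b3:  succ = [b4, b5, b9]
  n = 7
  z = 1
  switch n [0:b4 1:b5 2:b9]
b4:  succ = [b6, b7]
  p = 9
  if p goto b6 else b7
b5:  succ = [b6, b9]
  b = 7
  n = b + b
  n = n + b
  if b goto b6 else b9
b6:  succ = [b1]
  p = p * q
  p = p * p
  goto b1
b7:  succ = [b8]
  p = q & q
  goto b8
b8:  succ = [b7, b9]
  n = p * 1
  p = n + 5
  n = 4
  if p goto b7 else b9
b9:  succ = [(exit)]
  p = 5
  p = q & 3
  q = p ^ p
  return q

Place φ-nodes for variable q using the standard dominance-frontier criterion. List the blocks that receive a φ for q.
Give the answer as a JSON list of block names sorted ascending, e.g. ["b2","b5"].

Answer: ["b1", "b4", "b5", "b6", "b9"]

Derivation:
idom tree: b1←b0 b2←b1 b3←b1 b4←b1 b5←b1 b6←b1 b7←b4 b8←b7 b9←b1
Dom∩ at merges:
  b1: preds {b0,b6}: {b0} ∩ {b0,b1,b6} = {b0}; idom=b0
  b4: preds {b2,b3}: {b0,b1,b2} ∩ {b0,b1,b3} = {b0,b1}; idom=b1
  b5: preds {b2,b3}: {b0,b1,b2} ∩ {b0,b1,b3} = {b0,b1}; idom=b1
  b6: preds {b4,b5}: {b0,b1,b4} ∩ {b0,b1,b5} = {b0,b1}; idom=b1
  b7: preds {b4,b8}: {b0,b1,b4} ∩ {b0,b1,b4,b7,b8} = {b0,b1,b4}; idom=b4
  b9: preds {b3,b5,b8}: {b0,b1,b3} ∩ {b0,b1,b5} ∩ {b0,b1,b4,b7,b8} = {b0,b1}; idom=b1

Frontier:
  join b1 pred b0: · stop@b0
  join b1 pred b6: b6→b1 stop@b0
  join b4 pred b2: b2 stop@b1
  join b4 pred b3: b3 stop@b1
  join b5 pred b2: b2 stop@b1
  join b5 pred b3: b3 stop@b1
  join b6 pred b4: b4 stop@b1
  join b6 pred b5: b5 stop@b1
  join b7 pred b4: · stop@b4
  join b7 pred b8: b8→b7 stop@b4
  join b9 pred b3: b3 stop@b1
  join b9 pred b5: b5 stop@b1
  join b9 pred b8: b8→b7→b4 stop@b1
  DF(b0)=∅
  DF(b1)={b1}
  DF(b2)={b4,b5}
  DF(b3)={b4,b5,b9}
  DF(b4)={b6,b9}
  DF(b5)={b6,b9}
  DF(b6)={b1}
  DF(b7)={b7,b9}
  DF(b8)={b7,b9}
  DF(b9)=∅

φ for q: defs {b0,b1,b2,b9}
  DF⁺ = {b1,b4,b5,b6,b9}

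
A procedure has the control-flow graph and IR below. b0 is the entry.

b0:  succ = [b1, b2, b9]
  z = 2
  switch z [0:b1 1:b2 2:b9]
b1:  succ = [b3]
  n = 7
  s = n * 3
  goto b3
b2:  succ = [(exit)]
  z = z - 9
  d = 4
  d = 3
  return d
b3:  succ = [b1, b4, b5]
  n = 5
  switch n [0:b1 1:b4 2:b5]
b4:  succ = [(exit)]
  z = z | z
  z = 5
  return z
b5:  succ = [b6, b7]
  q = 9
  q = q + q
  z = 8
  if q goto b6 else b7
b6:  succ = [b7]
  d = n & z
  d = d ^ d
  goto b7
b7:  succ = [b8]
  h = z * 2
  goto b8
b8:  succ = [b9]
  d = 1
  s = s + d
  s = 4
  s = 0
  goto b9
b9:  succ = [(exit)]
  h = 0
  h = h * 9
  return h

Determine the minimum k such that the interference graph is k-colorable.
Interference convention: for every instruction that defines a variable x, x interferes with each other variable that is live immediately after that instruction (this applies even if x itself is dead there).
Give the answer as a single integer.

Answer: 4

Derivation:
Block summaries:
  b0: {z} / ∅
  b1: {n,s} / ∅
  b2: {d,z} / {z}
  b3: {n} / ∅
  b4: {z} / {z}
  b5: {q,z} / ∅
  b6: {d} / {n,z}
  b7: {h} / {z}
  b8: {d,s} / {s}
  b9: {h} / ∅

Live sets:
  b0: in=∅ out={z}
  b1: in={z} out={s,z}
  b2: in={z} out=∅
  b3: in={s,z} out={n,s,z}
  b4: in={z} out=∅
  b5: in={n,s} out={n,s,z}
  b6: in={n,s,z} out={s,z}
  b7: in={s,z} out={s}
  b8: in={s} out=∅
  b9: in=∅ out=∅

Interfere edges:
  d↔{s,z}
  h↔{s}
  n↔{q,s,z}
  q↔{n,s,z}
  s↔{d,h,n,q,z}
  z↔{d,n,q,s}

Chromatic number:
  lower bound: {n,q,s,z} mutually conflict ⇒ χ ≥ 4
  4-colouring: R0={s}  R1={h,z}  R2={d,n}  R3={q}
  χ = 4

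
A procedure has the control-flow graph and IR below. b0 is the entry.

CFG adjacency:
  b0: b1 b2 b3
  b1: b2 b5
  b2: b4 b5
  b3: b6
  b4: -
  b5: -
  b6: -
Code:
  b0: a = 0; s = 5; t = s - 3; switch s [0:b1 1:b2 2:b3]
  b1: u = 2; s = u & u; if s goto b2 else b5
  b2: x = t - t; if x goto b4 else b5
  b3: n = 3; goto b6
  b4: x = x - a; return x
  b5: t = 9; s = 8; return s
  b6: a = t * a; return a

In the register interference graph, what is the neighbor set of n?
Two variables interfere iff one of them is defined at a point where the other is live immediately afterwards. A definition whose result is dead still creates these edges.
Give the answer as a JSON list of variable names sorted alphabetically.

Answer: ["a", "t"]

Analysis:
Per-block:
  b0 def {a,s,t} use ∅
  b1 def {s,u} use ∅
  b2 def {x} use {t}
  b3 def {n} use ∅
  b4 def {x} use {a,x}
  b5 def {s,t} use ∅
  b6 def {a} use {a,t}

Backward fixpoint:
  b0: in=∅ out={a,t}
  b1: in={a,t} out={a,t}
  b2: in={a,t} out={a,x}
  b3: in={a,t} out={a,t}
  b4: in={a,x} out=∅
  b5: in=∅ out=∅
  b6: in={a,t} out=∅

Interfere edges:
  a: {n,s,t,u,x}
  n: {a,t}
  s: {a,t}
  t: {a,n,s,u}
  u: {a,t}
  x: {a}

N(n) = ["a", "t"]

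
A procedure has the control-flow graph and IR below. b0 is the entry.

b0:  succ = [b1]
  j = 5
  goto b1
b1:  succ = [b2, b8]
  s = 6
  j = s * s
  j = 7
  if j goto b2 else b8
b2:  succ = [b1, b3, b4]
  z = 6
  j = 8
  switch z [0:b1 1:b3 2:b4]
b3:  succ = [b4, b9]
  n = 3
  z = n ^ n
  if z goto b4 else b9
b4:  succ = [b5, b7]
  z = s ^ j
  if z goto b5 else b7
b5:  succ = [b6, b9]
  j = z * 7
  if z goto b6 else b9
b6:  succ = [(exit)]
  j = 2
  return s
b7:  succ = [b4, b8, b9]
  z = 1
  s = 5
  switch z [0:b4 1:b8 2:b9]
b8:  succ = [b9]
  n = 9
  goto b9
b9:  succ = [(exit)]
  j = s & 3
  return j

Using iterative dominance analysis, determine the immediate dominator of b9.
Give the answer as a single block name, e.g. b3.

idom tree: b1←b0 b2←b1 b3←b2 b4←b2 b5←b4 b6←b5 b7←b4 b8←b1 b9←b1
Join-block Dom:
  b1: preds {b0,b2}: {b0} ∩ {b0,b1,b2} = {b0}; idom=b0
  b4: preds {b2,b3,b7}: {b0,b1,b2} ∩ {b0,b1,b2,b3} ∩ {b0,b1,b2,b4,b7} = {b0,b1,b2}; idom=b2
  b8: preds {b1,b7}: {b0,b1} ∩ {b0,b1,b2,b4,b7} = {b0,b1}; idom=b1
  b9: preds {b3,b5,b7,b8}: {b0,b1,b2,b3} ∩ {b0,b1,b2,b4,b5} ∩ {b0,b1,b2,b4,b7} ∩ {b0,b1,b8} = {b0,b1}; idom=b1

idom(b9) = b1

Answer: b1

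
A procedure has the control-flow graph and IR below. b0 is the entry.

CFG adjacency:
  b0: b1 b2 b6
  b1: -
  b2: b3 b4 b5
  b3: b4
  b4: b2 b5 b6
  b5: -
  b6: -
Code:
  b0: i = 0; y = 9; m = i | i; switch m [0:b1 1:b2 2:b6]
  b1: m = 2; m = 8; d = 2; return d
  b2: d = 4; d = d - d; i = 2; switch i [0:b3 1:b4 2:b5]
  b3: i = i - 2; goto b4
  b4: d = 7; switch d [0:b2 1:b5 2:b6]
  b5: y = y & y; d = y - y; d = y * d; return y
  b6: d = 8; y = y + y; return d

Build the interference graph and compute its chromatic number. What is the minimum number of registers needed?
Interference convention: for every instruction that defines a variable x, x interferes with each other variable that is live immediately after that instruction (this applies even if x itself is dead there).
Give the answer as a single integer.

Answer: 2

Working:
def/use:
  b0 def {i,m,y} use ∅
  b1 def {d,m} use ∅
  b2 def {d,i} use ∅
  b3 def {i} use {i}
  b4 def {d} use ∅
  b5 def {d,y} use {y}
  b6 def {d,y} use {y}

Live sets:
  b0: in=∅ out={y}
  b1: in=∅ out=∅
  b2: in={y} out={i,y}
  b3: in={i,y} out={y}
  b4: in={y} out={y}
  b5: in={y} out=∅
  b6: in={y} out=∅

Interfere edges:
  d↔{y}
  i↔{y}
  m↔{y}
  y↔{d,i,m}

Colouring:
  lower bound: {d,y} mutually conflict ⇒ χ ≥ 2
  2-colouring: r0={y}  r1={d,i,m}
  χ = 2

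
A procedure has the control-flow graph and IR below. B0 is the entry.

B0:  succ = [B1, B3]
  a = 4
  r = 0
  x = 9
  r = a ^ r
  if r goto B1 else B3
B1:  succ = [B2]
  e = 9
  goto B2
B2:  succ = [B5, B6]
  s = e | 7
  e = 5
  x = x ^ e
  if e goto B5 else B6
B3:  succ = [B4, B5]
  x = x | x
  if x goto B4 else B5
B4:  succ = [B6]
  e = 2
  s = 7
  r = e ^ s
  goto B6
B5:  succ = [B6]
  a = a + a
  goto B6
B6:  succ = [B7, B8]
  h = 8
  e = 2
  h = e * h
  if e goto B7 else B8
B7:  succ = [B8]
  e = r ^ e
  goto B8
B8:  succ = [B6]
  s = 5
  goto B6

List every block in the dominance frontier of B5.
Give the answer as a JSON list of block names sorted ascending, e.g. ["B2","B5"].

Answer: ["B6"]

Analysis:
idom tree: B1←B0 B2←B1 B3←B0 B4←B3 B5←B0 B6←B0 B7←B6 B8←B6
Dom∩ at merges:
  B5: preds {B2,B3}: {B0,B1,B2} ∩ {B0,B3} = {B0}; idom=B0
  B6: preds {B2,B4,B5,B8}: {B0,B1,B2} ∩ {B0,B3,B4} ∩ {B0,B5} ∩ {B0,B6,B8} = {B0}; idom=B0
  B8: preds {B6,B7}: {B0,B6} ∩ {B0,B6,B7} = {B0,B6}; idom=B6

DF walk-up:
  B5←B2: walk B2→B1 to B0
  B5←B3: walk B3 to B0
  B6←B2: walk B2→B1 to B0
  B6←B4: walk B4→B3 to B0
  B6←B5: walk B5 to B0
  B6←B8: walk B8→B6 to B0
  B8←B6: walk · to B6
  B8←B7: walk B7 to B6
  B0: DF=∅
  B1: DF={B5,B6}
  B2: DF={B5,B6}
  B3: DF={B5,B6}
  B4: DF={B6}
  B5: DF={B6}
  B6: DF={B6}
  B7: DF={B8}
  B8: DF={B6}

DF(B5) = ["B6"]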